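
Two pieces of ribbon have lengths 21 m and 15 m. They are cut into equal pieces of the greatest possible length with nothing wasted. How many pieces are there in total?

12

Piece length = gcd(21, 15).
21 = 3 × 7
15 = 3 × 5
gcd(21, 15) = 3.
Total pieces = 21/3 + 15/3 = 7 + 5 = 12.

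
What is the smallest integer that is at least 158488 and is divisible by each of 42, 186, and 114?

173166

The integer must be a common multiple of 42, 186, and 114, so a multiple of their LCM.
42 = 2 × 3 × 7
186 = 2 × 3 × 31
114 = 2 × 3 × 19
LCM(42, 186, 114) = 2 × 3 × 7 × 19 × 31 = 24738.
Smallest multiple of 24738 that is ≥ 158488: ⌈158488/24738⌉ × 24738 = 7 × 24738 = 173166.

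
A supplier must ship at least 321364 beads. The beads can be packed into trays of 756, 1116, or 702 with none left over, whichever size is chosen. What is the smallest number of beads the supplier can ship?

The number of beads must be a common multiple of 756, 1116, and 702, so a multiple of their LCM.
756 = 2^2 × 3^3 × 7
1116 = 2^2 × 3^2 × 31
702 = 2 × 3^3 × 13
LCM(756, 1116, 702) = 2^2 × 3^3 × 7 × 13 × 31 = 304668.
Smallest multiple of 304668 that is ≥ 321364: ⌈321364/304668⌉ × 304668 = 2 × 304668 = 609336.

609336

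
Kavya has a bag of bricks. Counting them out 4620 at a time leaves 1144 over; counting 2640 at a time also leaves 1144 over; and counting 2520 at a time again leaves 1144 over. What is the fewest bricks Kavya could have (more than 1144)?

56584

N − 1144 must be a common multiple of 4620, 2640, and 2520.
4620 = 2^2 × 3 × 5 × 7 × 11
2640 = 2^4 × 3 × 5 × 11
2520 = 2^3 × 3^2 × 5 × 7
LCM(4620, 2640, 2520) = 2^4 × 3^2 × 5 × 7 × 11 = 55440.
Smallest N > 1144 is LCM + 1144 = 55440 + 1144 = 56584.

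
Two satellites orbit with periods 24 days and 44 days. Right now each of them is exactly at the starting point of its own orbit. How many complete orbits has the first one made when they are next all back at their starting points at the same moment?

11 orbits

The first common completion time is the LCM of the periods.
24 = 2^3 × 3
44 = 2^2 × 11
LCM(24, 44) = 2^3 × 3 × 11 = 264.
Orbits for period 24: 264 / 24 = 11.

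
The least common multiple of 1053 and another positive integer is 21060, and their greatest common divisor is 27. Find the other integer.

gcd × lcm = product of the two integers, so the other integer is (27 × 21060) / 1053 = 540.

540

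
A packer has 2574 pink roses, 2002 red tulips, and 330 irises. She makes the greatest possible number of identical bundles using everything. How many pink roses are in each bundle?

117

Number of bundles = gcd(2574, 2002, 330).
2574 = 2 × 3^2 × 11 × 13
2002 = 2 × 7 × 11 × 13
330 = 2 × 3 × 5 × 11
gcd(2574, 2002, 330) = 2 × 11 = 22.
pink roses per bundle = 2574 / 22 = 117.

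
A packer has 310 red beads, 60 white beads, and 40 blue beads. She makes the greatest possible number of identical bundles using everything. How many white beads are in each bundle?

Number of bundles = gcd(310, 60, 40).
310 = 2 × 5 × 31
60 = 2^2 × 3 × 5
40 = 2^3 × 5
gcd(310, 60, 40) = 2 × 5 = 10.
white beads per bundle = 60 / 10 = 6.

6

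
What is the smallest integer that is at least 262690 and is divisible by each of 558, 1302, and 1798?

The integer must be a common multiple of 558, 1302, and 1798, so a multiple of their LCM.
558 = 2 × 3^2 × 31
1302 = 2 × 3 × 7 × 31
1798 = 2 × 29 × 31
LCM(558, 1302, 1798) = 2 × 3^2 × 7 × 29 × 31 = 113274.
Smallest multiple of 113274 that is ≥ 262690: ⌈262690/113274⌉ × 113274 = 3 × 113274 = 339822.

339822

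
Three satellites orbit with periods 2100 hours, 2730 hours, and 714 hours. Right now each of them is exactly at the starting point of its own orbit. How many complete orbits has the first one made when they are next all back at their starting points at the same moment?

221 orbits

The first common completion time is the LCM of the periods.
2100 = 2^2 × 3 × 5^2 × 7
2730 = 2 × 3 × 5 × 7 × 13
714 = 2 × 3 × 7 × 17
LCM(2100, 2730, 714) = 2^2 × 3 × 5^2 × 7 × 13 × 17 = 464100.
Orbits for period 2100: 464100 / 2100 = 221.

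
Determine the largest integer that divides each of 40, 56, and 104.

40 = 2^3 × 5
56 = 2^3 × 7
104 = 2^3 × 13
gcd(40, 56, 104) = 2^3 = 8.

8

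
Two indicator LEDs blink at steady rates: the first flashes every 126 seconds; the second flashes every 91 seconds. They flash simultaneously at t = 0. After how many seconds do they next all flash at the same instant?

1638 seconds

The first simultaneous occurrence is after LCM of the individual periods.
126 = 2 × 3^2 × 7
91 = 7 × 13
LCM(126, 91) = 2 × 3^2 × 7 × 13 = 1638.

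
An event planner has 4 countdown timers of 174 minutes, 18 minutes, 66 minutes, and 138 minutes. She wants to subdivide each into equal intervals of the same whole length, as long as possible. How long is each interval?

6 minutes

The interval must divide each timer length; the longest such is the gcd.
174 = 2 × 3 × 29
18 = 2 × 3^2
66 = 2 × 3 × 11
138 = 2 × 3 × 23
gcd(174, 18, 66, 138) = 2 × 3 = 6.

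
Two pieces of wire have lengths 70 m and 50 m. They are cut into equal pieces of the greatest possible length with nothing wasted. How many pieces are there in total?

Piece length = gcd(70, 50).
70 = 2 × 5 × 7
50 = 2 × 5^2
gcd(70, 50) = 2 × 5 = 10.
Total pieces = 70/10 + 50/10 = 7 + 5 = 12.

12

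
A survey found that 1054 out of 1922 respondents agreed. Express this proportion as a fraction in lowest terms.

1054 = 2 × 17 × 31
1922 = 2 × 31^2
gcd(1054, 1922) = 2 × 31 = 62.
Divide numerator and denominator by 62: 1054/1922 = 17/31.

17/31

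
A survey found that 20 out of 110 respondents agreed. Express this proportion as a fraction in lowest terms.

20 = 2^2 × 5
110 = 2 × 5 × 11
gcd(20, 110) = 2 × 5 = 10.
Divide numerator and denominator by 10: 20/110 = 2/11.

2/11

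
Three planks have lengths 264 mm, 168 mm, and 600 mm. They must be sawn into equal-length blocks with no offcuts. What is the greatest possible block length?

This is the greatest common divisor of 264, 168, and 600.
264 = 2^3 × 3 × 11
168 = 2^3 × 3 × 7
600 = 2^3 × 3 × 5^2
gcd(264, 168, 600) = 2^3 × 3 = 24.

24 mm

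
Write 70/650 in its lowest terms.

70 = 2 × 5 × 7
650 = 2 × 5^2 × 13
gcd(70, 650) = 2 × 5 = 10.
Divide numerator and denominator by 10: 70/650 = 7/65.

7/65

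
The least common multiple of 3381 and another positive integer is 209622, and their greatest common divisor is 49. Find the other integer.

3038

gcd × lcm = product of the two integers, so the other integer is (49 × 209622) / 3381 = 3038.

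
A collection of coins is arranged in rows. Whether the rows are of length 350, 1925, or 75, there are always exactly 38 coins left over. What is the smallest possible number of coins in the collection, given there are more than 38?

N − 38 must be a common multiple of 350, 1925, and 75.
350 = 2 × 5^2 × 7
1925 = 5^2 × 7 × 11
75 = 3 × 5^2
LCM(350, 1925, 75) = 2 × 3 × 5^2 × 7 × 11 = 11550.
Smallest N > 38 is LCM + 38 = 11550 + 38 = 11588.

11588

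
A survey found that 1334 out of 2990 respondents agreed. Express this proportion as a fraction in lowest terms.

1334 = 2 × 23 × 29
2990 = 2 × 5 × 13 × 23
gcd(1334, 2990) = 2 × 23 = 46.
Divide numerator and denominator by 46: 1334/2990 = 29/65.

29/65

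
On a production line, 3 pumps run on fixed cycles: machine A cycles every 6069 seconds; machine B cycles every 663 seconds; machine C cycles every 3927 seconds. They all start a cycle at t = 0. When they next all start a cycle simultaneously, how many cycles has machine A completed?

All finish a whole number of cycles simultaneously at t = LCM of the periods.
6069 = 3 × 7 × 17^2
663 = 3 × 13 × 17
3927 = 3 × 7 × 11 × 17
LCM(6069, 663, 3927) = 3 × 7 × 11 × 13 × 17^2 = 867867.
Cycles for period 6069: 867867 / 6069 = 143.

143 cycles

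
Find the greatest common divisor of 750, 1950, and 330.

30

750 = 2 × 3 × 5^3
1950 = 2 × 3 × 5^2 × 13
330 = 2 × 3 × 5 × 11
gcd(750, 1950, 330) = 2 × 3 × 5 = 30.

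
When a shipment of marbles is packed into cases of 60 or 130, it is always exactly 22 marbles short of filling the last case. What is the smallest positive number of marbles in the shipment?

758

Being 22 short of a full case of size k means N ≡ −22 (mod k), i.e. N + 22 is a multiple of each size.
60 = 2^2 × 3 × 5
130 = 2 × 5 × 13
LCM(60, 130) = 2^2 × 3 × 5 × 13 = 780.
Smallest positive N is 780 − 22 = 758.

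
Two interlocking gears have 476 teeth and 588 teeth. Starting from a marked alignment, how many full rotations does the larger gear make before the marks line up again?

They are all back at their starting positions together after one LCM of the periods.
476 = 2^2 × 7 × 17
588 = 2^2 × 3 × 7^2
LCM(476, 588) = 2^2 × 3 × 7^2 × 17 = 9996.
Rotations for period 588: 9996 / 588 = 17.

17 rotations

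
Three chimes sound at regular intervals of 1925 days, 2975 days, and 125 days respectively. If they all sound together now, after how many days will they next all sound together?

We need the least common multiple of the intervals.
1925 = 5^2 × 7 × 11
2975 = 5^2 × 7 × 17
125 = 5^3
LCM(1925, 2975, 125) = 5^3 × 7 × 11 × 17 = 163625.

163625 days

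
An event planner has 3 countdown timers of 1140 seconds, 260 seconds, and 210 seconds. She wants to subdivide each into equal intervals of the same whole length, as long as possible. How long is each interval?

10 seconds

The interval must divide each timer length; the longest such is the gcd.
1140 = 2^2 × 3 × 5 × 19
260 = 2^2 × 5 × 13
210 = 2 × 3 × 5 × 7
gcd(1140, 260, 210) = 2 × 5 = 10.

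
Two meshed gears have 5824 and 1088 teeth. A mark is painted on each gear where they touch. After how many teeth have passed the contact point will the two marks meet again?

99008 teeth

We need the least common multiple of the intervals.
5824 = 2^6 × 7 × 13
1088 = 2^6 × 17
LCM(5824, 1088) = 2^6 × 7 × 13 × 17 = 99008.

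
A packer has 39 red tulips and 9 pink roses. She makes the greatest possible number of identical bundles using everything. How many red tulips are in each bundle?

13

Number of bundles = gcd(39, 9).
39 = 3 × 13
9 = 3^2
gcd(39, 9) = 3.
red tulips per bundle = 39 / 3 = 13.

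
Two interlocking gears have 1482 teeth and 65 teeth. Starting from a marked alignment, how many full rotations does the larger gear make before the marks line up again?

They are all back at their starting positions together after one LCM of the periods.
1482 = 2 × 3 × 13 × 19
65 = 5 × 13
LCM(1482, 65) = 2 × 3 × 5 × 13 × 19 = 7410.
Rotations for period 1482: 7410 / 1482 = 5.

5 rotations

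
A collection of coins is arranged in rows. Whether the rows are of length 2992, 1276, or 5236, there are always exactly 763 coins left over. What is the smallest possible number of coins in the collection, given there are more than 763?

N − 763 must be a common multiple of 2992, 1276, and 5236.
2992 = 2^4 × 11 × 17
1276 = 2^2 × 11 × 29
5236 = 2^2 × 7 × 11 × 17
LCM(2992, 1276, 5236) = 2^4 × 7 × 11 × 17 × 29 = 607376.
Smallest N > 763 is LCM + 763 = 607376 + 763 = 608139.

608139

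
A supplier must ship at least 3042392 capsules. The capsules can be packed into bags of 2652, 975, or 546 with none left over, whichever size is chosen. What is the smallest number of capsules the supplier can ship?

The number of capsules must be a common multiple of 2652, 975, and 546, so a multiple of their LCM.
2652 = 2^2 × 3 × 13 × 17
975 = 3 × 5^2 × 13
546 = 2 × 3 × 7 × 13
LCM(2652, 975, 546) = 2^2 × 3 × 5^2 × 7 × 13 × 17 = 464100.
Smallest multiple of 464100 that is ≥ 3042392: ⌈3042392/464100⌉ × 464100 = 7 × 464100 = 3248700.

3248700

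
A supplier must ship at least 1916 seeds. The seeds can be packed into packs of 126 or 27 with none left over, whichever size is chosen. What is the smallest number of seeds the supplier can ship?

2268

The number of seeds must be a common multiple of 126 and 27, so a multiple of their LCM.
126 = 2 × 3^2 × 7
27 = 3^3
LCM(126, 27) = 2 × 3^3 × 7 = 378.
Smallest multiple of 378 that is ≥ 1916: ⌈1916/378⌉ × 378 = 6 × 378 = 2268.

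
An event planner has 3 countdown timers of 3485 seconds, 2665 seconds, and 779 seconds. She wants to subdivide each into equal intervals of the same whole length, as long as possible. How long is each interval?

41 seconds

The interval must divide each timer length; the longest such is the gcd.
3485 = 5 × 17 × 41
2665 = 5 × 13 × 41
779 = 19 × 41
gcd(3485, 2665, 779) = 41.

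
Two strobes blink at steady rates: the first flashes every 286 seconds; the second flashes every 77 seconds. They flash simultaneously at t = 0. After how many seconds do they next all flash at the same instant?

The first simultaneous occurrence is after LCM of the individual periods.
286 = 2 × 11 × 13
77 = 7 × 11
LCM(286, 77) = 2 × 7 × 11 × 13 = 2002.

2002 seconds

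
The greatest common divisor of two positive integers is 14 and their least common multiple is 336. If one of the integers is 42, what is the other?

For two integers, gcd × lcm = product, so the other is (14 × 336) / 42 = 4704 / 42 = 112.

112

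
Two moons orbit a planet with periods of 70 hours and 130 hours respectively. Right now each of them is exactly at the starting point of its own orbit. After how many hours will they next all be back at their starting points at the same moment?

We need the least common multiple of the intervals.
70 = 2 × 5 × 7
130 = 2 × 5 × 13
LCM(70, 130) = 2 × 5 × 7 × 13 = 910.

910 hours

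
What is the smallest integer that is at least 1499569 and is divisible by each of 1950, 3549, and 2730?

1597050

The integer must be a common multiple of 1950, 3549, and 2730, so a multiple of their LCM.
1950 = 2 × 3 × 5^2 × 13
3549 = 3 × 7 × 13^2
2730 = 2 × 3 × 5 × 7 × 13
LCM(1950, 3549, 2730) = 2 × 3 × 5^2 × 7 × 13^2 = 177450.
Smallest multiple of 177450 that is ≥ 1499569: ⌈1499569/177450⌉ × 177450 = 9 × 177450 = 1597050.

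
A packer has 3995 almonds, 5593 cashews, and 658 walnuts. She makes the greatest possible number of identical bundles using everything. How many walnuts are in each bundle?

14

Number of bundles = gcd(3995, 5593, 658).
3995 = 5 × 17 × 47
5593 = 7 × 17 × 47
658 = 2 × 7 × 47
gcd(3995, 5593, 658) = 47.
walnuts per bundle = 658 / 47 = 14.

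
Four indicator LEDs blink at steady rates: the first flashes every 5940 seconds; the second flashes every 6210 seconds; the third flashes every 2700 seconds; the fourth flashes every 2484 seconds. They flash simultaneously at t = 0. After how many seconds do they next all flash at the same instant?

The first simultaneous occurrence is after LCM of the individual periods.
5940 = 2^2 × 3^3 × 5 × 11
6210 = 2 × 3^3 × 5 × 23
2700 = 2^2 × 3^3 × 5^2
2484 = 2^2 × 3^3 × 23
LCM(5940, 6210, 2700, 2484) = 2^2 × 3^3 × 5^2 × 11 × 23 = 683100.

683100 seconds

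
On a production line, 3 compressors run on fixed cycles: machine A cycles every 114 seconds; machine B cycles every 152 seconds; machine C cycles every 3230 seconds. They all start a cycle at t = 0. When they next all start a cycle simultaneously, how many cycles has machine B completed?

All finish a whole number of cycles simultaneously at t = LCM of the periods.
114 = 2 × 3 × 19
152 = 2^3 × 19
3230 = 2 × 5 × 17 × 19
LCM(114, 152, 3230) = 2^3 × 3 × 5 × 17 × 19 = 38760.
Cycles for period 152: 38760 / 152 = 255.

255 cycles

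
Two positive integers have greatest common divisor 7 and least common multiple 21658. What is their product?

For any two positive integers, gcd × lcm = product = 7 × 21658 = 151606.

151606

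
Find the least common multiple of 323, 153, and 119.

20349

323 = 17 × 19
153 = 3^2 × 17
119 = 7 × 17
LCM(323, 153, 119) = 3^2 × 7 × 17 × 19 = 20349.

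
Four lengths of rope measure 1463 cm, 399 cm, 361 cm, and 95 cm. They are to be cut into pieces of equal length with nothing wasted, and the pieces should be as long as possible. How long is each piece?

Each piece length must divide every original length, so the longest possible is gcd(1463, 399, 361, 95).
1463 = 7 × 11 × 19
399 = 3 × 7 × 19
361 = 19^2
95 = 5 × 19
gcd(1463, 399, 361, 95) = 19.

19 cm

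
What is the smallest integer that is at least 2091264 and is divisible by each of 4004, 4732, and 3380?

2342340

The integer must be a common multiple of 4004, 4732, and 3380, so a multiple of their LCM.
4004 = 2^2 × 7 × 11 × 13
4732 = 2^2 × 7 × 13^2
3380 = 2^2 × 5 × 13^2
LCM(4004, 4732, 3380) = 2^2 × 5 × 7 × 11 × 13^2 = 260260.
Smallest multiple of 260260 that is ≥ 2091264: ⌈2091264/260260⌉ × 260260 = 9 × 260260 = 2342340.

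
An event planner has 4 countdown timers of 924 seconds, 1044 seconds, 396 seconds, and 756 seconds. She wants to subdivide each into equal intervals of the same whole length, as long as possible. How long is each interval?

12 seconds

The interval must divide each timer length; the longest such is the gcd.
924 = 2^2 × 3 × 7 × 11
1044 = 2^2 × 3^2 × 29
396 = 2^2 × 3^2 × 11
756 = 2^2 × 3^3 × 7
gcd(924, 1044, 396, 756) = 2^2 × 3 = 12.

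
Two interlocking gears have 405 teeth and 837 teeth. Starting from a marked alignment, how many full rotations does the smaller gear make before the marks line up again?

31 rotations

They are all back at their starting positions together after one LCM of the periods.
405 = 3^4 × 5
837 = 3^3 × 31
LCM(405, 837) = 3^4 × 5 × 31 = 12555.
Rotations for period 405: 12555 / 405 = 31.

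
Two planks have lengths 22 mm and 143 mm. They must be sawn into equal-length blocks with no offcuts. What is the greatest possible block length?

11 mm

The block length must divide every plank, so the greatest is gcd(22, 143).
22 = 2 × 11
143 = 11 × 13
gcd(22, 143) = 11.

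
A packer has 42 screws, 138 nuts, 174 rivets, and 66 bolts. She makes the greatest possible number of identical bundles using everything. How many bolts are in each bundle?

Number of bundles = gcd(42, 138, 174, 66).
42 = 2 × 3 × 7
138 = 2 × 3 × 23
174 = 2 × 3 × 29
66 = 2 × 3 × 11
gcd(42, 138, 174, 66) = 2 × 3 = 6.
bolts per bundle = 66 / 6 = 11.

11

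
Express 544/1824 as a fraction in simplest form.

17/57

544 = 2^5 × 17
1824 = 2^5 × 3 × 19
gcd(544, 1824) = 2^5 = 32.
Divide numerator and denominator by 32: 544/1824 = 17/57.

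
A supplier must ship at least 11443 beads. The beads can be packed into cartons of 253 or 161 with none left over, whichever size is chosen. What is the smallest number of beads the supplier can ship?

12397

The number of beads must be a common multiple of 253 and 161, so a multiple of their LCM.
253 = 11 × 23
161 = 7 × 23
LCM(253, 161) = 7 × 11 × 23 = 1771.
Smallest multiple of 1771 that is ≥ 11443: ⌈11443/1771⌉ × 1771 = 7 × 1771 = 12397.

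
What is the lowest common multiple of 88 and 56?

616

88 = 2^3 × 11
56 = 2^3 × 7
LCM(88, 56) = 2^3 × 7 × 11 = 616.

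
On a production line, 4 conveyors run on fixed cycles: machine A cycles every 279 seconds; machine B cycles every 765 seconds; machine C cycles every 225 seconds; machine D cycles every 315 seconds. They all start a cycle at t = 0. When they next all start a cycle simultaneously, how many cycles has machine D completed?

They are all back at their starting positions together after one LCM of the periods.
279 = 3^2 × 31
765 = 3^2 × 5 × 17
225 = 3^2 × 5^2
315 = 3^2 × 5 × 7
LCM(279, 765, 225, 315) = 3^2 × 5^2 × 7 × 17 × 31 = 830025.
Cycles for period 315: 830025 / 315 = 2635.

2635 cycles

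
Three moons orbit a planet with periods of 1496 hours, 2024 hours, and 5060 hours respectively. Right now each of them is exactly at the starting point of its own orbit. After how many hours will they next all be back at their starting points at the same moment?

We need the least common multiple of the intervals.
1496 = 2^3 × 11 × 17
2024 = 2^3 × 11 × 23
5060 = 2^2 × 5 × 11 × 23
LCM(1496, 2024, 5060) = 2^3 × 5 × 11 × 17 × 23 = 172040.

172040 hours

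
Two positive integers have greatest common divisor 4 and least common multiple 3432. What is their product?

For any two positive integers, gcd × lcm = product = 4 × 3432 = 13728.

13728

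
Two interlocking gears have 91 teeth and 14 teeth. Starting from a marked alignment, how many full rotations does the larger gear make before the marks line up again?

2 rotations

They are all back at their starting positions together after one LCM of the periods.
91 = 7 × 13
14 = 2 × 7
LCM(91, 14) = 2 × 7 × 13 = 182.
Rotations for period 91: 182 / 91 = 2.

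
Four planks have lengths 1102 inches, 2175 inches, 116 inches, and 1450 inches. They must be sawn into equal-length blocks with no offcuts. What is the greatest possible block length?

This is the greatest common divisor of 1102, 2175, 116, and 1450.
1102 = 2 × 19 × 29
2175 = 3 × 5^2 × 29
116 = 2^2 × 29
1450 = 2 × 5^2 × 29
gcd(1102, 2175, 116, 1450) = 29.

29 inches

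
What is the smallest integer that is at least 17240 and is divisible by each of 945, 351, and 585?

24570

The integer must be a common multiple of 945, 351, and 585, so a multiple of their LCM.
945 = 3^3 × 5 × 7
351 = 3^3 × 13
585 = 3^2 × 5 × 13
LCM(945, 351, 585) = 3^3 × 5 × 7 × 13 = 12285.
Smallest multiple of 12285 that is ≥ 17240: ⌈17240/12285⌉ × 12285 = 2 × 12285 = 24570.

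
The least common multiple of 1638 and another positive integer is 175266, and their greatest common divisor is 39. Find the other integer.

4173

gcd × lcm = product of the two integers, so the other integer is (39 × 175266) / 1638 = 4173.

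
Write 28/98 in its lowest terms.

2/7

28 = 2^2 × 7
98 = 2 × 7^2
gcd(28, 98) = 2 × 7 = 14.
Divide numerator and denominator by 14: 28/98 = 2/7.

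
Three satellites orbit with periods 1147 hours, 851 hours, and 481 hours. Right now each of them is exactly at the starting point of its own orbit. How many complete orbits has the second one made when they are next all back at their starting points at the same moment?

They are all back at their starting positions together after one LCM of the periods.
1147 = 31 × 37
851 = 23 × 37
481 = 13 × 37
LCM(1147, 851, 481) = 13 × 23 × 31 × 37 = 342953.
Orbits for period 851: 342953 / 851 = 403.

403 orbits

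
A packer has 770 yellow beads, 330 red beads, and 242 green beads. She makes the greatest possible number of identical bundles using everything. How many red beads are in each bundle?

Number of bundles = gcd(770, 330, 242).
770 = 2 × 5 × 7 × 11
330 = 2 × 3 × 5 × 11
242 = 2 × 11^2
gcd(770, 330, 242) = 2 × 11 = 22.
red beads per bundle = 330 / 22 = 15.

15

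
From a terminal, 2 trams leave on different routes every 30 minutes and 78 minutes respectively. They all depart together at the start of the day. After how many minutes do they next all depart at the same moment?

390 minutes

We need the least common multiple of the intervals.
30 = 2 × 3 × 5
78 = 2 × 3 × 13
LCM(30, 78) = 2 × 3 × 5 × 13 = 390.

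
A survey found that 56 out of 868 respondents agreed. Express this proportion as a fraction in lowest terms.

2/31

56 = 2^3 × 7
868 = 2^2 × 7 × 31
gcd(56, 868) = 2^2 × 7 = 28.
Divide numerator and denominator by 28: 56/868 = 2/31.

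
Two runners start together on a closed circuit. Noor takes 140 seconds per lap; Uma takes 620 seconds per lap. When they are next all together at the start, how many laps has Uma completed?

7 laps

They are all back at their starting positions together after one LCM of the periods.
140 = 2^2 × 5 × 7
620 = 2^2 × 5 × 31
LCM(140, 620) = 2^2 × 5 × 7 × 31 = 4340.
Laps for period 620: 4340 / 620 = 7.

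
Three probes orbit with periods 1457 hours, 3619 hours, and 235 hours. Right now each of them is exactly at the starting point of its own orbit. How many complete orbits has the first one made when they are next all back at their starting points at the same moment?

The first common completion time is the LCM of the periods.
1457 = 31 × 47
3619 = 7 × 11 × 47
235 = 5 × 47
LCM(1457, 3619, 235) = 5 × 7 × 11 × 31 × 47 = 560945.
Orbits for period 1457: 560945 / 1457 = 385.

385 orbits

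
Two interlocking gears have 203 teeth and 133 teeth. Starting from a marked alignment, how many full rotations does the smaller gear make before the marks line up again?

The first common completion time is the LCM of the periods.
203 = 7 × 29
133 = 7 × 19
LCM(203, 133) = 7 × 19 × 29 = 3857.
Rotations for period 133: 3857 / 133 = 29.

29 rotations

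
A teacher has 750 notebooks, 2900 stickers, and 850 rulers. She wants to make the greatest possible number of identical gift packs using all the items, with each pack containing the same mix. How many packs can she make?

The pack count must divide each quantity, so the greatest is gcd(750, 2900, 850).
750 = 2 × 3 × 5^3
2900 = 2^2 × 5^2 × 29
850 = 2 × 5^2 × 17
gcd(750, 2900, 850) = 2 × 5^2 = 50.

50 packs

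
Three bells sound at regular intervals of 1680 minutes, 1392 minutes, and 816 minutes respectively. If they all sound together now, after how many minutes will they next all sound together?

828240 minutes

The first simultaneous occurrence is after LCM of the individual periods.
1680 = 2^4 × 3 × 5 × 7
1392 = 2^4 × 3 × 29
816 = 2^4 × 3 × 17
LCM(1680, 1392, 816) = 2^4 × 3 × 5 × 7 × 17 × 29 = 828240.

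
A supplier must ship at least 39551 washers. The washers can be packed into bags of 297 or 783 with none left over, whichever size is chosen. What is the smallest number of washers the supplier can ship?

43065

The number of washers must be a common multiple of 297 and 783, so a multiple of their LCM.
297 = 3^3 × 11
783 = 3^3 × 29
LCM(297, 783) = 3^3 × 11 × 29 = 8613.
Smallest multiple of 8613 that is ≥ 39551: ⌈39551/8613⌉ × 8613 = 5 × 8613 = 43065.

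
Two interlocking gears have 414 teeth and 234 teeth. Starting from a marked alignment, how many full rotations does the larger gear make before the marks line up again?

They are all back at their starting positions together after one LCM of the periods.
414 = 2 × 3^2 × 23
234 = 2 × 3^2 × 13
LCM(414, 234) = 2 × 3^2 × 13 × 23 = 5382.
Rotations for period 414: 5382 / 414 = 13.

13 rotations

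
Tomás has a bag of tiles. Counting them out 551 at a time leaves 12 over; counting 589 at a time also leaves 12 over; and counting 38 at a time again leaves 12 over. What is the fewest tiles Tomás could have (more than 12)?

34174

N − 12 must be a common multiple of 551, 589, and 38.
551 = 19 × 29
589 = 19 × 31
38 = 2 × 19
LCM(551, 589, 38) = 2 × 19 × 29 × 31 = 34162.
Smallest N > 12 is LCM + 12 = 34162 + 12 = 34174.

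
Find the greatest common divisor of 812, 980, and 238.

14

812 = 2^2 × 7 × 29
980 = 2^2 × 5 × 7^2
238 = 2 × 7 × 17
gcd(812, 980, 238) = 2 × 7 = 14.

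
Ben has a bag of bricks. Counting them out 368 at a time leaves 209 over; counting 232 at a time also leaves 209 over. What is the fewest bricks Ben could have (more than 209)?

10881

N − 209 must be a common multiple of 368 and 232.
368 = 2^4 × 23
232 = 2^3 × 29
LCM(368, 232) = 2^4 × 23 × 29 = 10672.
Smallest N > 209 is LCM + 209 = 10672 + 209 = 10881.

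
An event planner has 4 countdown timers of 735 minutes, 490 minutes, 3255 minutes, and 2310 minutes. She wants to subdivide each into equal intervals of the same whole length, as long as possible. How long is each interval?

35 minutes

The interval must divide each timer length; the longest such is the gcd.
735 = 3 × 5 × 7^2
490 = 2 × 5 × 7^2
3255 = 3 × 5 × 7 × 31
2310 = 2 × 3 × 5 × 7 × 11
gcd(735, 490, 3255, 2310) = 5 × 7 = 35.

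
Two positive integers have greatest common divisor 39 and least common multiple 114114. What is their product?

4450446

For any two positive integers, gcd × lcm = product = 39 × 114114 = 4450446.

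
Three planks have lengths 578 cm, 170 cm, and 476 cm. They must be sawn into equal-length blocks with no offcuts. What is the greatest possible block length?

34 cm

The block length must divide every plank, so the greatest is gcd(578, 170, 476).
578 = 2 × 17^2
170 = 2 × 5 × 17
476 = 2^2 × 7 × 17
gcd(578, 170, 476) = 2 × 17 = 34.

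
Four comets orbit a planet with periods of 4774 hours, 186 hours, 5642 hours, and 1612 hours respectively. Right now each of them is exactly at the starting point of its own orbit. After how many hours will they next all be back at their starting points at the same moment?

372372 hours

The first simultaneous occurrence is after LCM of the individual periods.
4774 = 2 × 7 × 11 × 31
186 = 2 × 3 × 31
5642 = 2 × 7 × 13 × 31
1612 = 2^2 × 13 × 31
LCM(4774, 186, 5642, 1612) = 2^2 × 3 × 7 × 11 × 13 × 31 = 372372.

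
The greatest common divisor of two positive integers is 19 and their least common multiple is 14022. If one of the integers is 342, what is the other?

For two integers, gcd × lcm = product, so the other is (19 × 14022) / 342 = 266418 / 342 = 779.

779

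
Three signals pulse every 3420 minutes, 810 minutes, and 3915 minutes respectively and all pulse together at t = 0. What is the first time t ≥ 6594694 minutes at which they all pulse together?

Joint pulses occur at multiples of LCM(3420, 810, 3915).
3420 = 2^2 × 3^2 × 5 × 19
810 = 2 × 3^4 × 5
3915 = 3^3 × 5 × 29
LCM(3420, 810, 3915) = 2^2 × 3^4 × 5 × 19 × 29 = 892620.
Smallest multiple of 892620 that is ≥ 6594694: ⌈6594694/892620⌉ × 892620 = 8 × 892620 = 7140960.

7140960 minutes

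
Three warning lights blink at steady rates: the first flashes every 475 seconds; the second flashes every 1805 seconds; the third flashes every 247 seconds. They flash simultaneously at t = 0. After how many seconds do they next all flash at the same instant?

We need the least common multiple of the intervals.
475 = 5^2 × 19
1805 = 5 × 19^2
247 = 13 × 19
LCM(475, 1805, 247) = 5^2 × 13 × 19^2 = 117325.

117325 seconds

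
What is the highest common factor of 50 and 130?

50 = 2 × 5^2
130 = 2 × 5 × 13
gcd(50, 130) = 2 × 5 = 10.

10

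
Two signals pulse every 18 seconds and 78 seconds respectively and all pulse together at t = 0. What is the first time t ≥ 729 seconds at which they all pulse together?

936 seconds

Joint pulses occur at multiples of LCM(18, 78).
18 = 2 × 3^2
78 = 2 × 3 × 13
LCM(18, 78) = 2 × 3^2 × 13 = 234.
Smallest multiple of 234 that is ≥ 729: ⌈729/234⌉ × 234 = 4 × 234 = 936.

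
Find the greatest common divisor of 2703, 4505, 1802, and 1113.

53

2703 = 3 × 17 × 53
4505 = 5 × 17 × 53
1802 = 2 × 17 × 53
1113 = 3 × 7 × 53
gcd(2703, 4505, 1802, 1113) = 53.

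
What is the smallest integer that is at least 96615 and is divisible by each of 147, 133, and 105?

The integer must be a common multiple of 147, 133, and 105, so a multiple of their LCM.
147 = 3 × 7^2
133 = 7 × 19
105 = 3 × 5 × 7
LCM(147, 133, 105) = 3 × 5 × 7^2 × 19 = 13965.
Smallest multiple of 13965 that is ≥ 96615: ⌈96615/13965⌉ × 13965 = 7 × 13965 = 97755.

97755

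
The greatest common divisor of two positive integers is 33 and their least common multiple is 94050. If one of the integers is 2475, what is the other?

For two integers, gcd × lcm = product, so the other is (33 × 94050) / 2475 = 3103650 / 2475 = 1254.

1254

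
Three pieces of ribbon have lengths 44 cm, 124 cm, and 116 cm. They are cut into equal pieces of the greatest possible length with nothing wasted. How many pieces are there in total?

71

Piece length = gcd(44, 124, 116).
44 = 2^2 × 11
124 = 2^2 × 31
116 = 2^2 × 29
gcd(44, 124, 116) = 2^2 = 4.
Total pieces = 44/4 + 124/4 + 116/4 = 11 + 31 + 29 = 71.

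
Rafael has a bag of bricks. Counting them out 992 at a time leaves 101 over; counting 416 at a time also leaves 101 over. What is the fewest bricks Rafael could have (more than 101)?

12997

N − 101 must be a common multiple of 992 and 416.
992 = 2^5 × 31
416 = 2^5 × 13
LCM(992, 416) = 2^5 × 13 × 31 = 12896.
Smallest N > 101 is LCM + 101 = 12896 + 101 = 12997.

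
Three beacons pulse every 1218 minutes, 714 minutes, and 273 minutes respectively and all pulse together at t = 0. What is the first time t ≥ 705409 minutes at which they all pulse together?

Joint pulses occur at multiples of LCM(1218, 714, 273).
1218 = 2 × 3 × 7 × 29
714 = 2 × 3 × 7 × 17
273 = 3 × 7 × 13
LCM(1218, 714, 273) = 2 × 3 × 7 × 13 × 17 × 29 = 269178.
Smallest multiple of 269178 that is ≥ 705409: ⌈705409/269178⌉ × 269178 = 3 × 269178 = 807534.

807534 minutes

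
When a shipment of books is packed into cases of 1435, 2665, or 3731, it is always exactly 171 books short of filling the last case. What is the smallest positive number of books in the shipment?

Being 171 short of a full case of size k means N ≡ −171 (mod k), i.e. N + 171 is a multiple of each size.
1435 = 5 × 7 × 41
2665 = 5 × 13 × 41
3731 = 7 × 13 × 41
LCM(1435, 2665, 3731) = 5 × 7 × 13 × 41 = 18655.
Smallest positive N is 18655 − 171 = 18484.

18484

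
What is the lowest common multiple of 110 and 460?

110 = 2 × 5 × 11
460 = 2^2 × 5 × 23
LCM(110, 460) = 2^2 × 5 × 11 × 23 = 5060.

5060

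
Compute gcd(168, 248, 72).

168 = 2^3 × 3 × 7
248 = 2^3 × 31
72 = 2^3 × 3^2
gcd(168, 248, 72) = 2^3 = 8.

8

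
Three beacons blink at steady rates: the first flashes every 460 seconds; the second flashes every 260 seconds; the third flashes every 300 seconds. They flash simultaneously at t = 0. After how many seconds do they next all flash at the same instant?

The first simultaneous occurrence is after LCM of the individual periods.
460 = 2^2 × 5 × 23
260 = 2^2 × 5 × 13
300 = 2^2 × 3 × 5^2
LCM(460, 260, 300) = 2^2 × 3 × 5^2 × 13 × 23 = 89700.

89700 seconds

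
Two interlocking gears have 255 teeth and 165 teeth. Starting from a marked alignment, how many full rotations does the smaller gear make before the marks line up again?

They are all back at their starting positions together after one LCM of the periods.
255 = 3 × 5 × 17
165 = 3 × 5 × 11
LCM(255, 165) = 3 × 5 × 11 × 17 = 2805.
Rotations for period 165: 2805 / 165 = 17.

17 rotations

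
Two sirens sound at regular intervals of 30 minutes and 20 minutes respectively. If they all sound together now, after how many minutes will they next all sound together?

We need the least common multiple of the intervals.
30 = 2 × 3 × 5
20 = 2^2 × 5
LCM(30, 20) = 2^2 × 3 × 5 = 60.

60 minutes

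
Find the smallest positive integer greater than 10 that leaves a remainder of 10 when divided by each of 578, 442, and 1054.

N − 10 must be a common multiple of 578, 442, and 1054.
578 = 2 × 17^2
442 = 2 × 13 × 17
1054 = 2 × 17 × 31
LCM(578, 442, 1054) = 2 × 13 × 17^2 × 31 = 232934.
Smallest N > 10 is LCM + 10 = 232934 + 10 = 232944.

232944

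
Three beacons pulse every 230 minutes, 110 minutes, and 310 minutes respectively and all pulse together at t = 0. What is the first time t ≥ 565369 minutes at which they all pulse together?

627440 minutes

Joint pulses occur at multiples of LCM(230, 110, 310).
230 = 2 × 5 × 23
110 = 2 × 5 × 11
310 = 2 × 5 × 31
LCM(230, 110, 310) = 2 × 5 × 11 × 23 × 31 = 78430.
Smallest multiple of 78430 that is ≥ 565369: ⌈565369/78430⌉ × 78430 = 8 × 78430 = 627440.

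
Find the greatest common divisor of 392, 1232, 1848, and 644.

28

392 = 2^3 × 7^2
1232 = 2^4 × 7 × 11
1848 = 2^3 × 3 × 7 × 11
644 = 2^2 × 7 × 23
gcd(392, 1232, 1848, 644) = 2^2 × 7 = 28.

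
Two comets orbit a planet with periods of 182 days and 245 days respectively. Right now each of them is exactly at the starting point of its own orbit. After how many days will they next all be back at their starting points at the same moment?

6370 days

The first simultaneous occurrence is after LCM of the individual periods.
182 = 2 × 7 × 13
245 = 5 × 7^2
LCM(182, 245) = 2 × 5 × 7^2 × 13 = 6370.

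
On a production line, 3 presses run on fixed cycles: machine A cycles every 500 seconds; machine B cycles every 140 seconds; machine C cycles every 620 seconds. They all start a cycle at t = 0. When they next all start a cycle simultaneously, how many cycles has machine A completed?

The first common completion time is the LCM of the periods.
500 = 2^2 × 5^3
140 = 2^2 × 5 × 7
620 = 2^2 × 5 × 31
LCM(500, 140, 620) = 2^2 × 5^3 × 7 × 31 = 108500.
Cycles for period 500: 108500 / 500 = 217.

217 cycles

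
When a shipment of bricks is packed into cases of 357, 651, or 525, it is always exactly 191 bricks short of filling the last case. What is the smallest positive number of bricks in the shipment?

276484

Being 191 short of a full case of size k means N ≡ −191 (mod k), i.e. N + 191 is a multiple of each size.
357 = 3 × 7 × 17
651 = 3 × 7 × 31
525 = 3 × 5^2 × 7
LCM(357, 651, 525) = 3 × 5^2 × 7 × 17 × 31 = 276675.
Smallest positive N is 276675 − 191 = 276484.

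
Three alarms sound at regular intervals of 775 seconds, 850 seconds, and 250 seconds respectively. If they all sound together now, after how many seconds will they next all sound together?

131750 seconds

The first simultaneous occurrence is after LCM of the individual periods.
775 = 5^2 × 31
850 = 2 × 5^2 × 17
250 = 2 × 5^3
LCM(775, 850, 250) = 2 × 5^3 × 17 × 31 = 131750.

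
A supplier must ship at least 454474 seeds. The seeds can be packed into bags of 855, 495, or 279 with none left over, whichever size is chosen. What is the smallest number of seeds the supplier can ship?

583110

The number of seeds must be a common multiple of 855, 495, and 279, so a multiple of their LCM.
855 = 3^2 × 5 × 19
495 = 3^2 × 5 × 11
279 = 3^2 × 31
LCM(855, 495, 279) = 3^2 × 5 × 11 × 19 × 31 = 291555.
Smallest multiple of 291555 that is ≥ 454474: ⌈454474/291555⌉ × 291555 = 2 × 291555 = 583110.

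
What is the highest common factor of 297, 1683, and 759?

33

297 = 3^3 × 11
1683 = 3^2 × 11 × 17
759 = 3 × 11 × 23
gcd(297, 1683, 759) = 3 × 11 = 33.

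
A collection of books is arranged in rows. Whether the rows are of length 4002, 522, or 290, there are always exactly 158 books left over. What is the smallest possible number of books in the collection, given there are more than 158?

60188

N − 158 must be a common multiple of 4002, 522, and 290.
4002 = 2 × 3 × 23 × 29
522 = 2 × 3^2 × 29
290 = 2 × 5 × 29
LCM(4002, 522, 290) = 2 × 3^2 × 5 × 23 × 29 = 60030.
Smallest N > 158 is LCM + 158 = 60030 + 158 = 60188.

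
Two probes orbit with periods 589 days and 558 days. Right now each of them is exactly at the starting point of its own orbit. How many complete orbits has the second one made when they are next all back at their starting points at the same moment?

They are all back at their starting positions together after one LCM of the periods.
589 = 19 × 31
558 = 2 × 3^2 × 31
LCM(589, 558) = 2 × 3^2 × 19 × 31 = 10602.
Orbits for period 558: 10602 / 558 = 19.

19 orbits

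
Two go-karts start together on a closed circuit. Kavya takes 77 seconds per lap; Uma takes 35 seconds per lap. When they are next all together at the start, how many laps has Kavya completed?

5 laps

They are all back at their starting positions together after one LCM of the periods.
77 = 7 × 11
35 = 5 × 7
LCM(77, 35) = 5 × 7 × 11 = 385.
Laps for period 77: 385 / 77 = 5.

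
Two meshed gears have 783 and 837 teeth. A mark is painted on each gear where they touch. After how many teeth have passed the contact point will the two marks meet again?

24273 teeth

The first simultaneous occurrence is after LCM of the individual periods.
783 = 3^3 × 29
837 = 3^3 × 31
LCM(783, 837) = 3^3 × 29 × 31 = 24273.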